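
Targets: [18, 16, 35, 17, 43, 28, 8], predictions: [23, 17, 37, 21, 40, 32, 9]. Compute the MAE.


Absolute errors: |18-23|=5, |16-17|=1, |35-37|=2, |17-21|=4, |43-40|=3, |28-32|=4, |8-9|=1
Sum = 20
MAE = 20/7 = 20/7

20/7


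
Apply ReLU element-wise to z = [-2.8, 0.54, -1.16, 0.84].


ReLU(-2.8) = max(0, -2.8) = 0.0
ReLU(0.54) = max(0, 0.54) = 0.54
ReLU(-1.16) = max(0, -1.16) = 0.0
ReLU(0.84) = max(0, 0.84) = 0.84
result = [0.0, 0.54, 0.0, 0.84]

[0.0, 0.54, 0.0, 0.84]


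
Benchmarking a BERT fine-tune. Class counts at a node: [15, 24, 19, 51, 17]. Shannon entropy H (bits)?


Probabilities: [15/126, 24/126, 19/126, 51/126, 17/126] ≈ [0.119, 0.1905, 0.1508, 0.4048, 0.1349]
H = -((15/126)·log₂(15/126) + (24/126)·log₂(24/126) + (19/126)·log₂(19/126) + (51/126)·log₂(51/126) + (17/126)·log₂(17/126))
  = 2.1508 bits

2.1508 bits


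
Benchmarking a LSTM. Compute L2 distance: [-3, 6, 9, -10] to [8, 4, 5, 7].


d = √((-3-8)² + (6-4)² + (9-5)² + (-10-7)²)
  = √(121 + 4 + 16 + 289)
  = √430 = 20.7364

20.7364


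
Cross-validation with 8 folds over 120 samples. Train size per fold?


Fold size = 120/8 = 15
Training per fold = 120 - 15 = 105

105


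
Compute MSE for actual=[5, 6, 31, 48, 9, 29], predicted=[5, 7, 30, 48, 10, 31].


Squared errors: (5-5)²=0, (6-7)²=1, (31-30)²=1, (48-48)²=0, (9-10)²=1, (29-31)²=4
Sum = 7
MSE = 7/6 = 7/6

7/6


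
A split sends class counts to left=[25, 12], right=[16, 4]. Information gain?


Parent = [41, 16], H_parent = 0.8564
H_left = 0.909 (n=37), H_right = 0.7219 (n=20)
H_children = (37/57)·0.909 + (20/57)·0.7219 = 0.8434
IG = 0.8564 - 0.8434 = 0.013

0.013


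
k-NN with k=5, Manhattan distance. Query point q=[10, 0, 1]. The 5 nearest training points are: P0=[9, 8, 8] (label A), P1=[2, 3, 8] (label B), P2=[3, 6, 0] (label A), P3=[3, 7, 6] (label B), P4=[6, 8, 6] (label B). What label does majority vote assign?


d(q,P0) = 16  (label A)
d(q,P1) = 18  (label B)
d(q,P2) = 14  (label A)
d(q,P3) = 19  (label B)
d(q,P4) = 17  (label B)
Votes: A=2, B=3
Majority → B

B


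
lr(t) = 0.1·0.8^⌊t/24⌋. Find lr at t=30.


n_drops = ⌊30/24⌋ = 1
lr = 0.1·0.8^1 = 0.1·0.8 = 0.08

0.08


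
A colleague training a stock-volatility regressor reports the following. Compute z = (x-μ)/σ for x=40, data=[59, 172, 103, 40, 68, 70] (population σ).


μ = 85.3333, σ = 43.0258
z = (40 - 85.3333)/43.0258 = -1.0536

-1.0536


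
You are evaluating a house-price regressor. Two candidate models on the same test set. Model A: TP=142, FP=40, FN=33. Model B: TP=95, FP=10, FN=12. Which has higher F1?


Model A: P=142/182=0.7802, R=142/175=0.8114, F1=2PR/(P+R)=2TP/(2TP+FP+FN)=284/357=0.7955
Model B: P=95/105=0.9048, R=95/107=0.8879, F1=2PR/(P+R)=2TP/(2TP+FP+FN)=190/212=0.8962
0.7955 < 0.8962 → Model B

Model B


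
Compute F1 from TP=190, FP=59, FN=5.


Precision = 190/249 = 0.7631
Recall = 190/195 = 0.9744
F1 = 2·P·R/(P+R) = 2·TP/(2·TP+FP+FN) = 380/(380+59+5) = 380/444 = 0.8559

0.8559


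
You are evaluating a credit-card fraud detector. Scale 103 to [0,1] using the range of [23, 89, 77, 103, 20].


min=20, max=103
(103-20)/(103-20) = 83/83 = 1.0

1.0


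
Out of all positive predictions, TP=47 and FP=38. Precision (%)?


Precision = TP/(TP+FP)
= 47/(47+38)
= 47/85 = 55.29%

55.29%


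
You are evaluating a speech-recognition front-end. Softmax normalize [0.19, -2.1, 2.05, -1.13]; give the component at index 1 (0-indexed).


Exponentials: e^0.19=1.2092, e^-2.1=0.1225, e^2.05=7.7679, e^-1.13=0.323
Sum = 9.4226
Softmax = [0.1283, 0.013, 0.8244, 0.0343]
p[1] = 0.1225/9.4226 = 0.013

0.013


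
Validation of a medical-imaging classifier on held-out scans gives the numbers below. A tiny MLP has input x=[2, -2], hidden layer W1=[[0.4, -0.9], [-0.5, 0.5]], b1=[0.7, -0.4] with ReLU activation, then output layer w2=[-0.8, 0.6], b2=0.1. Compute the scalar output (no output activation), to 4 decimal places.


z1[0] = (0.4)·(2) + (-0.9)·(-2) + 0.7 = 3.3
z1[1] = (-0.5)·(2) + (0.5)·(-2) - 0.4 = -2.4
h = ReLU(z1) = [3.3, 0.0]
output = (-0.8)·(3.3) + (0.6)·(0.0) + 0.1 = -2.54

-2.54


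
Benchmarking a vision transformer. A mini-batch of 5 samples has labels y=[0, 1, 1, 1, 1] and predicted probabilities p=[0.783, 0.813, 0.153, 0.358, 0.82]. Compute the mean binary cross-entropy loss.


L[0] = -ln(1-0.783) = -ln(0.217) = 1.5279
L[1] = -ln(0.813) = 0.207
L[2] = -ln(0.153) = 1.8773
L[3] = -ln(0.358) = 1.0272
L[4] = -ln(0.82) = 0.1985
mean = (1.5279 + 0.207 + 1.8773 + 1.0272 + 0.1985)/5 = 0.9676

0.9676


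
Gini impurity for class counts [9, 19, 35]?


Probabilities: [9/63, 19/63, 35/63] ≈ [0.1429, 0.3016, 0.5556]
Σpᵢ² = (81 + 361 + 1225)/63² = 1667/3969
Gini = 1 - Σpᵢ² = 1 - 1667/3969 = 0.58

0.58


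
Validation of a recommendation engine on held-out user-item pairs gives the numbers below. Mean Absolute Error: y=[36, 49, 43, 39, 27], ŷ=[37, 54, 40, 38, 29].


Absolute errors: |36-37|=1, |49-54|=5, |43-40|=3, |39-38|=1, |27-29|=2
Sum = 12
MAE = 12/5 = 12/5

12/5


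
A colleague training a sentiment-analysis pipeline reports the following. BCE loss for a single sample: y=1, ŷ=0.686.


BCE = -[y·ln(p) + (1-y)·ln(1-p)]
= -1·ln(0.686) - 0
= -ln(0.686) = 0.3769

0.3769


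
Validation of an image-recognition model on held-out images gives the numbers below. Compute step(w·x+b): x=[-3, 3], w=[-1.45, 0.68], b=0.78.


z = (-3)·(-1.45) + (3)·(0.68) + 0.78
  = 7.17
step(z) = 1 (z≥0)

1


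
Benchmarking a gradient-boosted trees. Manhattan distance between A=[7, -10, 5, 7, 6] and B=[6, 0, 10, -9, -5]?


d = |7-6| + |-10-0| + |5-10| + |7+ 9| + |6+ 5|
  = 1 + 10 + 5 + 16 + 11
  = 43

43


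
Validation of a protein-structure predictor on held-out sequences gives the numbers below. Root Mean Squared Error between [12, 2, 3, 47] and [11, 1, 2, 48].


MSE = 4/4 = 1
RMSE = √(4/4) = 1.0

1.0


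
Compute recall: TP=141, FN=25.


Recall = TP/(TP+FN)
= 141/(141+25)
= 141/166 = 84.94%

84.94%


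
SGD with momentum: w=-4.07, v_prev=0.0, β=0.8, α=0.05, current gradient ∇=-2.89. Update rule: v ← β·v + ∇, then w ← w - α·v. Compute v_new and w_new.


v_new = 0.8·0.0 - 2.89 = 0 - 2.89 = -2.89
w_new = -4.07 - 0.05·-2.89 = -4.07 + 0.1445 = -3.9255

v_new=-2.89, w_new=-3.9255


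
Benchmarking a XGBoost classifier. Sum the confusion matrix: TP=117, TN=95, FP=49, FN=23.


Total = TP + TN + FP + FN
= 117 + 95 + 49 + 23
= 284
(Predicted positive: 166, predicted negative: 118)

284


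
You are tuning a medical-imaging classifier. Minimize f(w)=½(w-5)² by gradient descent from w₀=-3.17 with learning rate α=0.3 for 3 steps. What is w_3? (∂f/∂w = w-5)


step 1: grad = -3.17-5 = -8.17; w = -3.17 - 0.3·(-8.17) = -0.719
step 2: grad = -0.719-5 = -5.719; w = -0.719 - 0.3·(-5.719) = 0.9967
step 3: grad = 0.9967-5 = -4.0033; w = 0.9967 - 0.3·(-4.0033) = 2.19769

2.19769


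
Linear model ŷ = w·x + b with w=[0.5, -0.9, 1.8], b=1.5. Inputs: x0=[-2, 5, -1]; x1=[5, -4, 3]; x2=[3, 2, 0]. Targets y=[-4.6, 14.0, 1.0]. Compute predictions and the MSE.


ŷ0 = (0.5)·(-2) + (-0.9)·(5) + (1.8)·(-1) + 1.5 = -5.8
ŷ1 = (0.5)·(5) + (-0.9)·(-4) + (1.8)·(3) + 1.5 = 13.0
ŷ2 = (0.5)·(3) + (-0.9)·(2) + (1.8)·(0) + 1.5 = 1.2
errors² = [1.44, 1.0, 0.04]
MSE = 2.4800/3 = 0.8267

0.8267


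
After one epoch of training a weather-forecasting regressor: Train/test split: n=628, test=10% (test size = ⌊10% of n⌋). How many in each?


Test = ⌊628·10/100⌋ = 62
Train = 628 - 62 = 566

Train: 566, Test: 62


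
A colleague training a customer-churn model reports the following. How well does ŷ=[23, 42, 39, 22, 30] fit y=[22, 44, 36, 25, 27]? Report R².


ȳ = 30.8
SS_res = Σ(y-ŷ)² = 32
SS_tot = Σ(y-ȳ)² = 326.8
R² = 1 - SS_res/SS_tot = 1 - 0.0979 = 0.9021

0.9021


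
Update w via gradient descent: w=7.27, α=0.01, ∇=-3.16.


w_new = w - α·∇
= 7.27 - 0.01·-3.16
= 7.27 + 0.0316
= 7.3016

7.3016


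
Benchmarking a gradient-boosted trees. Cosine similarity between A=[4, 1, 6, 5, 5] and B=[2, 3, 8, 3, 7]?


A·B = 4·2 + 1·3 + 6·8 + 5·3 + 5·7 = 109
‖A‖ = √103 = 10.1489, ‖B‖ = √135 = 11.619
cos = 109/(√103·√135) = 109/√13905 = 0.9244

0.9244


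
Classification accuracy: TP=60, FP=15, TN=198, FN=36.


Accuracy = (TP+TN)/(TP+TN+FP+FN)
= (60+198)/(309)
= 258/309 = 83.5%

83.5%


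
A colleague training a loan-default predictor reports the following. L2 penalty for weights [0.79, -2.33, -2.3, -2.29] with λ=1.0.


‖w‖₂² = (0.79)² + (-2.33)² + (-2.3)² + (-2.29)²
     = 0.6241 + 5.4289 + 5.29 + 5.2441
     = 16.5871
λ·‖w‖₂² = 1.0·16.5871 = 16.5871

16.5871


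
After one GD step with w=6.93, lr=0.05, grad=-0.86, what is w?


w_new = w - α·∇
= 6.93 - 0.05·-0.86
= 6.93 + 0.043
= 6.973

6.973


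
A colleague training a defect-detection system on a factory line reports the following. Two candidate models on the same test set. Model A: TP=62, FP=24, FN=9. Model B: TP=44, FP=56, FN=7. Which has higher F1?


Model A: P=62/86=0.7209, R=62/71=0.8732, F1=2PR/(P+R)=2TP/(2TP+FP+FN)=124/157=0.7898
Model B: P=44/100=0.44, R=44/51=0.8627, F1=2PR/(P+R)=2TP/(2TP+FP+FN)=88/151=0.5828
0.7898 > 0.5828 → Model A

Model A


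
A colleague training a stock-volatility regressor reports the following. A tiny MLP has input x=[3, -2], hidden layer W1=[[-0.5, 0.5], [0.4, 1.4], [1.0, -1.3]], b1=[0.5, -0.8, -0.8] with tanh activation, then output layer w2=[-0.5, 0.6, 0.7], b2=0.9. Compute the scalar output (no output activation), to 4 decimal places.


z1[0] = (-0.5)·(3) + (0.5)·(-2) + 0.5 = -2.0
z1[1] = (0.4)·(3) + (1.4)·(-2) - 0.8 = -2.4
z1[2] = (1.0)·(3) + (-1.3)·(-2) - 0.8 = 4.8
h = tanh(z1) = [-0.964, -0.9837, 0.9999]
output = (-0.5)·(-0.964) + (0.6)·(-0.9837) + (0.7)·(0.9999) + 0.9 = 1.4917

1.4917


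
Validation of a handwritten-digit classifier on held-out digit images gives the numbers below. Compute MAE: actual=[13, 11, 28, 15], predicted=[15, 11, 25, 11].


Absolute errors: |13-15|=2, |11-11|=0, |28-25|=3, |15-11|=4
Sum = 9
MAE = 9/4 = 9/4

9/4


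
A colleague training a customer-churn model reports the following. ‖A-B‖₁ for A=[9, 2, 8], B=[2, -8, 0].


d = |9-2| + |2+ 8| + |8-0|
  = 7 + 10 + 8
  = 25

25


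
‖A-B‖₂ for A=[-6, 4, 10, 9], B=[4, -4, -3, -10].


d = √((-6-4)² + (4+ 4)² + (10+ 3)² + (9+ 10)²)
  = √(100 + 64 + 169 + 361)
  = √694 = 26.3439

26.3439


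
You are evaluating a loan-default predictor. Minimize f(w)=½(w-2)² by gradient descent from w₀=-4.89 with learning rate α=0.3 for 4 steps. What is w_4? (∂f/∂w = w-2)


step 1: grad = -4.89-2 = -6.89; w = -4.89 - 0.3·(-6.89) = -2.823
step 2: grad = -2.823-2 = -4.823; w = -2.823 - 0.3·(-4.823) = -1.3761
step 3: grad = -1.3761-2 = -3.3761; w = -1.3761 - 0.3·(-3.3761) = -0.36327
step 4: grad = -0.36327-2 = -2.36327; w = -0.36327 - 0.3·(-2.36327) = 0.345711

0.345711


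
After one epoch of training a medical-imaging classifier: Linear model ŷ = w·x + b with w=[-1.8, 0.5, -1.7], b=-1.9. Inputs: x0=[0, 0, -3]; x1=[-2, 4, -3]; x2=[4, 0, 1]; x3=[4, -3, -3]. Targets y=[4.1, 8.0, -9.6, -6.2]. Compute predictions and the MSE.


ŷ0 = (-1.8)·(0) + (0.5)·(0) + (-1.7)·(-3) - 1.9 = 3.2
ŷ1 = (-1.8)·(-2) + (0.5)·(4) + (-1.7)·(-3) - 1.9 = 8.8
ŷ2 = (-1.8)·(4) + (0.5)·(0) + (-1.7)·(1) - 1.9 = -10.8
ŷ3 = (-1.8)·(4) + (0.5)·(-3) + (-1.7)·(-3) - 1.9 = -5.5
errors² = [0.81, 0.64, 1.44, 0.49]
MSE = 3.3800/4 = 0.845

0.845


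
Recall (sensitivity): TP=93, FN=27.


Recall = TP/(TP+FN)
= 93/(93+27)
= 93/120 = 77.5%

77.5%


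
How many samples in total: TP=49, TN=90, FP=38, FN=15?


Total = TP + TN + FP + FN
= 49 + 90 + 38 + 15
= 192
(Predicted positive: 87, predicted negative: 105)

192


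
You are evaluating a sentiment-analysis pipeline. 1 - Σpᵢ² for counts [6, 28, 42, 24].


Probabilities: [6/100, 28/100, 42/100, 24/100] ≈ [0.06, 0.28, 0.42, 0.24]
Σpᵢ² = (36 + 784 + 1764 + 576)/100² = 3160/10000
Gini = 1 - Σpᵢ² = 1 - 3160/10000 = 0.684

0.684


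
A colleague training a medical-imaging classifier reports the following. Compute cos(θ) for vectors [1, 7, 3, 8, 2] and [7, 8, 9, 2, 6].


A·B = 1·7 + 7·8 + 3·9 + 8·2 + 2·6 = 118
‖A‖ = √127 = 11.2694, ‖B‖ = √234 = 15.2971
cos = 118/(√127·√234) = 118/√29718 = 0.6845

0.6845


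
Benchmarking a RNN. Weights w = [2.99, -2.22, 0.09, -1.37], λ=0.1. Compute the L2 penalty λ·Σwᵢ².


‖w‖₂² = (2.99)² + (-2.22)² + (0.09)² + (-1.37)²
     = 8.9401 + 4.9284 + 0.0081 + 1.8769
     = 15.7535
λ·‖w‖₂² = 0.1·15.7535 = 1.57535

1.57535


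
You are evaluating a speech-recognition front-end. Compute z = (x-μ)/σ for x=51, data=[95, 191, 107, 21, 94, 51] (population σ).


μ = 93.1667, σ = 52.8407
z = (51 - 93.1667)/52.8407 = -0.798

-0.798


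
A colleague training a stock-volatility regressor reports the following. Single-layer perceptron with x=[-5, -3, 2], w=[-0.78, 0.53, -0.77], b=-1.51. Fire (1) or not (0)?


z = (-5)·(-0.78) + (-3)·(0.53) + (2)·(-0.77) - 1.51
  = -0.74
step(z) = 0 (z<0)

0


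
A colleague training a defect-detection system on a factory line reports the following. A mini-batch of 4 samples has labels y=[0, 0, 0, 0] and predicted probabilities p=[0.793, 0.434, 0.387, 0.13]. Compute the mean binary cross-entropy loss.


L[0] = -ln(1-0.793) = -ln(0.207) = 1.575
L[1] = -ln(1-0.434) = -ln(0.566) = 0.5692
L[2] = -ln(1-0.387) = -ln(0.613) = 0.4894
L[3] = -ln(1-0.13) = -ln(0.87) = 0.1393
mean = (1.575 + 0.5692 + 0.4894 + 0.1393)/4 = 0.6932

0.6932


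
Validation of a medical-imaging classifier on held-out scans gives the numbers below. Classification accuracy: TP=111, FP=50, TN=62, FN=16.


Accuracy = (TP+TN)/(TP+TN+FP+FN)
= (111+62)/(239)
= 173/239 = 72.38%

72.38%


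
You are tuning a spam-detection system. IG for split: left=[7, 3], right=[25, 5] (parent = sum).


Parent = [32, 8], H_parent = 0.7219
H_left = 0.8813 (n=10), H_right = 0.65 (n=30)
H_children = (10/40)·0.8813 + (30/40)·0.65 = 0.7078
IG = 0.7219 - 0.7078 = 0.0141

0.0141


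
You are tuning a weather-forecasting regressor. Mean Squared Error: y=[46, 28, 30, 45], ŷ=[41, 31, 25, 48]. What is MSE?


Squared errors: (46-41)²=25, (28-31)²=9, (30-25)²=25, (45-48)²=9
Sum = 68
MSE = 68/4 = 17

17


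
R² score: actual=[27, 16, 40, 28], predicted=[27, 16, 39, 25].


ȳ = 27.75
SS_res = Σ(y-ŷ)² = 10
SS_tot = Σ(y-ȳ)² = 288.75
R² = 1 - SS_res/SS_tot = 1 - 0.0346 = 0.9654

0.9654


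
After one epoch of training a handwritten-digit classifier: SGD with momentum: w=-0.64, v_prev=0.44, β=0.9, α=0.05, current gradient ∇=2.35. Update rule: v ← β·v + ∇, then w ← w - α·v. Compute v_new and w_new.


v_new = 0.9·0.44 + 2.35 = 0.396 + 2.35 = 2.746
w_new = -0.64 - 0.05·2.746 = -0.64 - 0.1373 = -0.7773

v_new=2.746, w_new=-0.7773


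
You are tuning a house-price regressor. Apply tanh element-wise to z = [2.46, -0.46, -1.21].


tanh(2.46) = 0.9855
tanh(-0.46) = -0.4301
tanh(-1.21) = -0.8367
result = [0.9855, -0.4301, -0.8367]

[0.9855, -0.4301, -0.8367]


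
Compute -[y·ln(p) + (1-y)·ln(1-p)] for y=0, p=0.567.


BCE = -[y·ln(p) + (1-y)·ln(1-p)]
= -0 - 1·ln(1-0.567)
= -ln(0.433) = 0.837

0.837


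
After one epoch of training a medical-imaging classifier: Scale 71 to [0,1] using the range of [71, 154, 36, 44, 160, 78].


min=36, max=160
(71-36)/(160-36) = 35/124 = 0.2823

0.2823


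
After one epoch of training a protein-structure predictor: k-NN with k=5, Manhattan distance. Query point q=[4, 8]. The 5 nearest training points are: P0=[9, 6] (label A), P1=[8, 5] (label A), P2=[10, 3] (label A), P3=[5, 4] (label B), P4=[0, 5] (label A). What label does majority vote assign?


d(q,P0) = 7  (label A)
d(q,P1) = 7  (label A)
d(q,P2) = 11  (label A)
d(q,P3) = 5  (label B)
d(q,P4) = 7  (label A)
Votes: A=4, B=1
Majority → A

A


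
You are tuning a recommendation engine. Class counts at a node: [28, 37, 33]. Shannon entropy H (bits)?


Probabilities: [28/98, 37/98, 33/98] ≈ [0.2857, 0.3776, 0.3367]
H = -((28/98)·log₂(28/98) + (37/98)·log₂(37/98) + (33/98)·log₂(33/98))
  = 1.5757 bits

1.5757 bits


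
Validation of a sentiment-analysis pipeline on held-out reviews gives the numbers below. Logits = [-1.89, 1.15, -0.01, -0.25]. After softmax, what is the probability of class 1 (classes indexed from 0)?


Exponentials: e^-1.89=0.1511, e^1.15=3.1582, e^-0.01=0.99, e^-0.25=0.7788
Sum = 5.0781
Softmax = [0.0297, 0.6219, 0.195, 0.1534]
p[1] = 3.1582/5.0781 = 0.6219

0.6219


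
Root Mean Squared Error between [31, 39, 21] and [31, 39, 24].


MSE = 9/3 = 3
RMSE = √(9/3) = 1.7321

1.7321


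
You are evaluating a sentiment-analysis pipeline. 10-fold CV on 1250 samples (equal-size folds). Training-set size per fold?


Fold size = 1250/10 = 125
Training per fold = 1250 - 125 = 1125

1125


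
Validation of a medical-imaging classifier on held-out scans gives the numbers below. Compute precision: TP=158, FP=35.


Precision = TP/(TP+FP)
= 158/(158+35)
= 158/193 = 81.87%

81.87%


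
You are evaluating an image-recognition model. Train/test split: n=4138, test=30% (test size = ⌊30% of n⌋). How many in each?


Test = ⌊4138·30/100⌋ = 1241
Train = 4138 - 1241 = 2897

Train: 2897, Test: 1241


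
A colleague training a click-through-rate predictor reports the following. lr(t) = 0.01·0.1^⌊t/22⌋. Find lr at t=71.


n_drops = ⌊71/22⌋ = 3
lr = 0.01·0.1^3 = 0.01·0.001 = 0.00001

0.00001


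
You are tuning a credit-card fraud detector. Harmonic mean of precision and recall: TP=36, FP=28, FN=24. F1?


Precision = 36/64 = 0.5625
Recall = 36/60 = 0.6
F1 = 2·P·R/(P+R) = 2·TP/(2·TP+FP+FN) = 72/(72+28+24) = 72/124 = 0.5806

0.5806


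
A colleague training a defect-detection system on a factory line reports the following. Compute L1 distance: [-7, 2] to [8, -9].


d = |-7-8| + |2+ 9|
  = 15 + 11
  = 26

26


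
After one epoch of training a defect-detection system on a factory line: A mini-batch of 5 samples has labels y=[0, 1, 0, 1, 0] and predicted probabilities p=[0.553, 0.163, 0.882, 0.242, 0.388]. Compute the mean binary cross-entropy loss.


L[0] = -ln(1-0.553) = -ln(0.447) = 0.8052
L[1] = -ln(0.163) = 1.814
L[2] = -ln(1-0.882) = -ln(0.118) = 2.1371
L[3] = -ln(0.242) = 1.4188
L[4] = -ln(1-0.388) = -ln(0.612) = 0.491
mean = (0.8052 + 1.814 + 2.1371 + 1.4188 + 0.491)/5 = 1.3332

1.3332


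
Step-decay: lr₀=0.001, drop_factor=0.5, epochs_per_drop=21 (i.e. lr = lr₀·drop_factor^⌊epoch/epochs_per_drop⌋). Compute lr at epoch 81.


n_drops = ⌊81/21⌋ = 3
lr = 0.001·0.5^3 = 0.001·0.125 = 0.000125

0.000125


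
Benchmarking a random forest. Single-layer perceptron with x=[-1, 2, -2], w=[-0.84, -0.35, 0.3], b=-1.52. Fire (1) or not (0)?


z = (-1)·(-0.84) + (2)·(-0.35) + (-2)·(0.3) - 1.52
  = -1.98
step(z) = 0 (z<0)

0


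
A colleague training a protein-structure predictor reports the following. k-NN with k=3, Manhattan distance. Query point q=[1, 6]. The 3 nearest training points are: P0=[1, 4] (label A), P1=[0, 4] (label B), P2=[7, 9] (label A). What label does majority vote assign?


d(q,P0) = 2  (label A)
d(q,P1) = 3  (label B)
d(q,P2) = 9  (label A)
Votes: A=2, B=1
Majority → A

A


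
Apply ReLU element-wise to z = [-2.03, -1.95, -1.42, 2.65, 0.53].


ReLU(-2.03) = max(0, -2.03) = 0.0
ReLU(-1.95) = max(0, -1.95) = 0.0
ReLU(-1.42) = max(0, -1.42) = 0.0
ReLU(2.65) = max(0, 2.65) = 2.65
ReLU(0.53) = max(0, 0.53) = 0.53
result = [0.0, 0.0, 0.0, 2.65, 0.53]

[0.0, 0.0, 0.0, 2.65, 0.53]


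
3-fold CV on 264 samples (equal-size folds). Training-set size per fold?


Fold size = 264/3 = 88
Training per fold = 264 - 88 = 176

176


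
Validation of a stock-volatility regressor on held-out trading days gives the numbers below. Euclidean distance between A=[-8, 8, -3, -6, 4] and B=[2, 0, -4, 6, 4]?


d = √((-8-2)² + (8-0)² + (-3+ 4)² + (-6-6)² + (4-4)²)
  = √(100 + 64 + 1 + 144 + 0)
  = √309 = 17.5784

17.5784


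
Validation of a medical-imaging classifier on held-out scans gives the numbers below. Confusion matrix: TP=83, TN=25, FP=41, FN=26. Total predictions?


Total = TP + TN + FP + FN
= 83 + 25 + 41 + 26
= 175
(Predicted positive: 124, predicted negative: 51)

175


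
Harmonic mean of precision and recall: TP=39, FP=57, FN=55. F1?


Precision = 39/96 = 0.4062
Recall = 39/94 = 0.4149
F1 = 2·P·R/(P+R) = 2·TP/(2·TP+FP+FN) = 78/(78+57+55) = 78/190 = 0.4105

0.4105


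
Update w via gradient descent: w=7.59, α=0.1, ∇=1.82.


w_new = w - α·∇
= 7.59 - 0.1·1.82
= 7.59 - 0.182
= 7.408

7.408


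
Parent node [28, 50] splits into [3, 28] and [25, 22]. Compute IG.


Parent = [28, 50], H_parent = 0.9418
H_left = 0.4587 (n=31), H_right = 0.9971 (n=47)
H_children = (31/78)·0.4587 + (47/78)·0.9971 = 0.7831
IG = 0.9418 - 0.7831 = 0.1587

0.1587


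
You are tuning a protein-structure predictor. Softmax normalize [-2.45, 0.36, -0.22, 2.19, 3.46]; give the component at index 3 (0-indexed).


Exponentials: e^-2.45=0.0863, e^0.36=1.4333, e^-0.22=0.8025, e^2.19=8.9352, e^3.46=31.817
Sum = 43.0743
Softmax = [0.002, 0.0333, 0.0186, 0.2074, 0.7387]
p[3] = 8.9352/43.0743 = 0.2074

0.2074


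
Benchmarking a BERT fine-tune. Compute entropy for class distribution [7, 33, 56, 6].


Probabilities: [7/102, 33/102, 56/102, 6/102] ≈ [0.0686, 0.3235, 0.549, 0.0588]
H = -((7/102)·log₂(7/102) + (33/102)·log₂(33/102) + (56/102)·log₂(56/102) + (6/102)·log₂(6/102))
  = 1.5073 bits

1.5073 bits


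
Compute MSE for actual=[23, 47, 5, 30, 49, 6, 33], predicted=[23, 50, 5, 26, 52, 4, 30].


Squared errors: (23-23)²=0, (47-50)²=9, (5-5)²=0, (30-26)²=16, (49-52)²=9, (6-4)²=4, (33-30)²=9
Sum = 47
MSE = 47/7 = 47/7

47/7


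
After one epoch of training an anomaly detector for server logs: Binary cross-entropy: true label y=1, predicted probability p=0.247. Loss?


BCE = -[y·ln(p) + (1-y)·ln(1-p)]
= -1·ln(0.247) - 0
= -ln(0.247) = 1.3984

1.3984


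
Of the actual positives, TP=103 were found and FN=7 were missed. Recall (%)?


Recall = TP/(TP+FN)
= 103/(103+7)
= 103/110 = 93.64%

93.64%


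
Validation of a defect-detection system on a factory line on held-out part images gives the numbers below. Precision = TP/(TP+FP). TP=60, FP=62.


Precision = TP/(TP+FP)
= 60/(60+62)
= 60/122 = 49.18%

49.18%


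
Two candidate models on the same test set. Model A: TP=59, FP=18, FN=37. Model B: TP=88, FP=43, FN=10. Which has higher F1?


Model A: P=59/77=0.7662, R=59/96=0.6146, F1=2PR/(P+R)=2TP/(2TP+FP+FN)=118/173=0.6821
Model B: P=88/131=0.6718, R=88/98=0.898, F1=2PR/(P+R)=2TP/(2TP+FP+FN)=176/229=0.7686
0.6821 < 0.7686 → Model B

Model B


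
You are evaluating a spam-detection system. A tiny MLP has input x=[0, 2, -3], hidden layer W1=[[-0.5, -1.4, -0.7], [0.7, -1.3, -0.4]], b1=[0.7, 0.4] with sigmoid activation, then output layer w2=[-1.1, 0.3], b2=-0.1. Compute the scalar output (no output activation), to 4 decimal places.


z1[0] = (-0.5)·(0) + (-1.4)·(2) + (-0.7)·(-3) + 0.7 = 0.0
z1[1] = (0.7)·(0) + (-1.3)·(2) + (-0.4)·(-3) + 0.4 = -1.0
h = sigmoid(z1) = [0.5, 0.2689]
output = (-1.1)·(0.5) + (0.3)·(0.2689) - 0.1 = -0.5693

-0.5693


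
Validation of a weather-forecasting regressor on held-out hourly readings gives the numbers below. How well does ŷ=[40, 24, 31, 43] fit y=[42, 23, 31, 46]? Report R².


ȳ = 35.5
SS_res = Σ(y-ŷ)² = 14
SS_tot = Σ(y-ȳ)² = 329
R² = 1 - SS_res/SS_tot = 1 - 0.0426 = 0.9574

0.9574


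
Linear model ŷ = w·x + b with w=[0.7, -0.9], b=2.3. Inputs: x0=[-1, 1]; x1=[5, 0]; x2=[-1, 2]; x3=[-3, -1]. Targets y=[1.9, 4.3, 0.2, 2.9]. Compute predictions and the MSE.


ŷ0 = (0.7)·(-1) + (-0.9)·(1) + 2.3 = 0.7
ŷ1 = (0.7)·(5) + (-0.9)·(0) + 2.3 = 5.8
ŷ2 = (0.7)·(-1) + (-0.9)·(2) + 2.3 = -0.2
ŷ3 = (0.7)·(-3) + (-0.9)·(-1) + 2.3 = 1.1
errors² = [1.44, 2.25, 0.16, 3.24]
MSE = 7.0900/4 = 1.7725

1.7725


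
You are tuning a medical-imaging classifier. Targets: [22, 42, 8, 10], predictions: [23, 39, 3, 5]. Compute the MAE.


Absolute errors: |22-23|=1, |42-39|=3, |8-3|=5, |10-5|=5
Sum = 14
MAE = 14/4 = 7/2

7/2


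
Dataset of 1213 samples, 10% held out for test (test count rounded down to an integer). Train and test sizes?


Test = ⌊1213·10/100⌋ = 121
Train = 1213 - 121 = 1092

Train: 1092, Test: 121


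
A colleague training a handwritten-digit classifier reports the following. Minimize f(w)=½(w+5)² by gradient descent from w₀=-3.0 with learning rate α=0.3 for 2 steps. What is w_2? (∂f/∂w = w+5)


step 1: grad = -3+5 = 2; w = -3 - 0.3·(2) = -3.6
step 2: grad = -3.6+5 = 1.4; w = -3.6 - 0.3·(1.4) = -4.02

-4.02


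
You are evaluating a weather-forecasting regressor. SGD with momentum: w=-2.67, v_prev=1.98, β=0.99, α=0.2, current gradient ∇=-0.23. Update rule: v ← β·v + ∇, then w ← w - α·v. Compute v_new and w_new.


v_new = 0.99·1.98 - 0.23 = 1.9602 - 0.23 = 1.7302
w_new = -2.67 - 0.2·1.7302 = -2.67 - 0.34604 = -3.01604

v_new=1.7302, w_new=-3.01604


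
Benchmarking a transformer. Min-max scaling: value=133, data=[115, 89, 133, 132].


min=89, max=133
(133-89)/(133-89) = 44/44 = 1.0

1.0


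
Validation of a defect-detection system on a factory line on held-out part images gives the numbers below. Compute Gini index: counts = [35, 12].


Probabilities: [35/47, 12/47] ≈ [0.7447, 0.2553]
Σpᵢ² = (1225 + 144)/47² = 1369/2209
Gini = 1 - Σpᵢ² = 1 - 1369/2209 = 0.3803

0.3803


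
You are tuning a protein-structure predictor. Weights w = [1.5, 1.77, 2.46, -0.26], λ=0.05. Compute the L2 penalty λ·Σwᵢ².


‖w‖₂² = (1.5)² + (1.77)² + (2.46)² + (-0.26)²
     = 2.25 + 3.1329 + 6.0516 + 0.0676
     = 11.5021
λ·‖w‖₂² = 0.05·11.5021 = 0.575105

0.575105


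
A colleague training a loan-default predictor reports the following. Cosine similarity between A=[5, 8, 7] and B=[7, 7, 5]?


A·B = 5·7 + 8·7 + 7·5 = 126
‖A‖ = √138 = 11.7473, ‖B‖ = √123 = 11.0905
cos = 126/(√138·√123) = 126/√16974 = 0.9671

0.9671


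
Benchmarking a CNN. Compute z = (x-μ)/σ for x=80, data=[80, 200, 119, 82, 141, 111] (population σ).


μ = 122.1667, σ = 40.6998
z = (80 - 122.1667)/40.6998 = -1.036

-1.036


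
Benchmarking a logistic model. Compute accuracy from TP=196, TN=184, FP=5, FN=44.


Accuracy = (TP+TN)/(TP+TN+FP+FN)
= (196+184)/(429)
= 380/429 = 88.58%

88.58%


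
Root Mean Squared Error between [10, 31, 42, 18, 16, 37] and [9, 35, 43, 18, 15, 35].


MSE = 23/6 = 3.8333
RMSE = √(23/6) = 1.9579

1.9579


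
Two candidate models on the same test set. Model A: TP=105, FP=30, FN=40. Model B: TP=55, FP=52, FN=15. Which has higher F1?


Model A: P=105/135=0.7778, R=105/145=0.7241, F1=2PR/(P+R)=2TP/(2TP+FP+FN)=210/280=0.75
Model B: P=55/107=0.514, R=55/70=0.7857, F1=2PR/(P+R)=2TP/(2TP+FP+FN)=110/177=0.6215
0.75 > 0.6215 → Model A

Model A


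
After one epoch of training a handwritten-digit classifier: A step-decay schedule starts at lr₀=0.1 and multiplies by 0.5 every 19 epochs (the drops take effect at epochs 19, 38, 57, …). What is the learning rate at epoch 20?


n_drops = ⌊20/19⌋ = 1
lr = 0.1·0.5^1 = 0.1·0.5 = 0.05

0.05


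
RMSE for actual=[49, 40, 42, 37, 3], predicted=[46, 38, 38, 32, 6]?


MSE = 63/5 = 12.6
RMSE = √(63/5) = 3.5496

3.5496


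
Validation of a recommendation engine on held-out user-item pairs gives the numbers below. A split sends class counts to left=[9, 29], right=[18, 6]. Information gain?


Parent = [27, 35], H_parent = 0.988
H_left = 0.7897 (n=38), H_right = 0.8113 (n=24)
H_children = (38/62)·0.7897 + (24/62)·0.8113 = 0.7981
IG = 0.988 - 0.7981 = 0.1899

0.1899


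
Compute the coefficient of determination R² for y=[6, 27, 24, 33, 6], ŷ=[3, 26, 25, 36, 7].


ȳ = 19.2
SS_res = Σ(y-ŷ)² = 21
SS_tot = Σ(y-ȳ)² = 622.8
R² = 1 - SS_res/SS_tot = 1 - 0.0337 = 0.9663

0.9663


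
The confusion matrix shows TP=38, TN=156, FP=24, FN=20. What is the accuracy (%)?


Accuracy = (TP+TN)/(TP+TN+FP+FN)
= (38+156)/(238)
= 194/238 = 81.51%

81.51%


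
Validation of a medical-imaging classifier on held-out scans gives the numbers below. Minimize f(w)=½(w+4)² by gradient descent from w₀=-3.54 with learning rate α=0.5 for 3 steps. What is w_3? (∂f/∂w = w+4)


step 1: grad = -3.54+4 = 0.46; w = -3.54 - 0.5·(0.46) = -3.77
step 2: grad = -3.77+4 = 0.23; w = -3.77 - 0.5·(0.23) = -3.885
step 3: grad = -3.885+4 = 0.115; w = -3.885 - 0.5·(0.115) = -3.9425

-3.9425


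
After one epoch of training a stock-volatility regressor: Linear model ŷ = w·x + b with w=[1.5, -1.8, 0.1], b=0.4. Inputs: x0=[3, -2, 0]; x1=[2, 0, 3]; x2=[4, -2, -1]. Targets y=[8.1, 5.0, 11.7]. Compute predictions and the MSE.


ŷ0 = (1.5)·(3) + (-1.8)·(-2) + (0.1)·(0) + 0.4 = 8.5
ŷ1 = (1.5)·(2) + (-1.8)·(0) + (0.1)·(3) + 0.4 = 3.7
ŷ2 = (1.5)·(4) + (-1.8)·(-2) + (0.1)·(-1) + 0.4 = 9.9
errors² = [0.16, 1.69, 3.24]
MSE = 5.0900/3 = 1.6967

1.6967


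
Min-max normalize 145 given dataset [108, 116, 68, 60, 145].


min=60, max=145
(145-60)/(145-60) = 85/85 = 1.0

1.0


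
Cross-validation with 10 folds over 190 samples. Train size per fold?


Fold size = 190/10 = 19
Training per fold = 190 - 19 = 171

171


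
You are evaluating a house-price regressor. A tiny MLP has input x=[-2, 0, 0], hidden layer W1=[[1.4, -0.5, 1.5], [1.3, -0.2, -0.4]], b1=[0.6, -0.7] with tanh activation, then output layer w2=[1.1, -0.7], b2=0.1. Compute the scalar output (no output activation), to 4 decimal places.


z1[0] = (1.4)·(-2) + (-0.5)·(0) + (1.5)·(0) + 0.6 = -2.2
z1[1] = (1.3)·(-2) + (-0.2)·(0) + (-0.4)·(0) - 0.7 = -3.3
h = tanh(z1) = [-0.9757, -0.9973]
output = (1.1)·(-0.9757) + (-0.7)·(-0.9973) + 0.1 = -0.2752

-0.2752


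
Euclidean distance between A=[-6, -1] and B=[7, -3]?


d = √((-6-7)² + (-1+ 3)²)
  = √(169 + 4)
  = √173 = 13.1529

13.1529


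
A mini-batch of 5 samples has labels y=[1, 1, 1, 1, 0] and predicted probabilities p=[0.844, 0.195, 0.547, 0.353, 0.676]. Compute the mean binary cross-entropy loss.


L[0] = -ln(0.844) = 0.1696
L[1] = -ln(0.195) = 1.6348
L[2] = -ln(0.547) = 0.6033
L[3] = -ln(0.353) = 1.0413
L[4] = -ln(1-0.676) = -ln(0.324) = 1.127
mean = (0.1696 + 1.6348 + 0.6033 + 1.0413 + 1.127)/5 = 0.9152

0.9152


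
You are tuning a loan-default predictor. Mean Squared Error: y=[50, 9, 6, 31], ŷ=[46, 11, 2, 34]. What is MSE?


Squared errors: (50-46)²=16, (9-11)²=4, (6-2)²=16, (31-34)²=9
Sum = 45
MSE = 45/4 = 45/4

45/4


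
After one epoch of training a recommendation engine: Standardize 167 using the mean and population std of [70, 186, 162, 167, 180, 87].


μ = 142, σ = 45.8512
z = (167 - 142)/45.8512 = 0.5452

0.5452


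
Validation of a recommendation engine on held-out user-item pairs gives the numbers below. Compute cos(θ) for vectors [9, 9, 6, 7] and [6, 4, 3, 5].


A·B = 9·6 + 9·4 + 6·3 + 7·5 = 143
‖A‖ = √247 = 15.7162, ‖B‖ = √86 = 9.2736
cos = 143/(√247·√86) = 143/√21242 = 0.9812

0.9812


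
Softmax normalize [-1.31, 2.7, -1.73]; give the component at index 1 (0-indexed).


Exponentials: e^-1.31=0.2698, e^2.7=14.8797, e^-1.73=0.1773
Sum = 15.3268
Softmax = [0.0176, 0.9708, 0.0116]
p[1] = 14.8797/15.3268 = 0.9708

0.9708


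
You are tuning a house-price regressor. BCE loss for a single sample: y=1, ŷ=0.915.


BCE = -[y·ln(p) + (1-y)·ln(1-p)]
= -1·ln(0.915) - 0
= -ln(0.915) = 0.0888

0.0888


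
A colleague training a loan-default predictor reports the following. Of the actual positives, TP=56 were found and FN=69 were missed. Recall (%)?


Recall = TP/(TP+FN)
= 56/(56+69)
= 56/125 = 44.8%

44.8%


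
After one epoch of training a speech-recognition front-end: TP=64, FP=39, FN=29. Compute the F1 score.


Precision = 64/103 = 0.6214
Recall = 64/93 = 0.6882
F1 = 2·P·R/(P+R) = 2·TP/(2·TP+FP+FN) = 128/(128+39+29) = 128/196 = 0.6531

0.6531


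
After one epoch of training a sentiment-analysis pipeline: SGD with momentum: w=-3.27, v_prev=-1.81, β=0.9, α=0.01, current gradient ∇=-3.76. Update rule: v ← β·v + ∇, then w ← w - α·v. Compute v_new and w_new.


v_new = 0.9·-1.81 - 3.76 = -1.629 - 3.76 = -5.389
w_new = -3.27 - 0.01·-5.389 = -3.27 + 0.05389 = -3.21611

v_new=-5.389, w_new=-3.21611


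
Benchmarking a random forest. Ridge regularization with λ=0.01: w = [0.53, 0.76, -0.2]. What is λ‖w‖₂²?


‖w‖₂² = (0.53)² + (0.76)² + (-0.2)²
     = 0.2809 + 0.5776 + 0.04
     = 0.8985
λ·‖w‖₂² = 0.01·0.8985 = 0.008985

0.008985


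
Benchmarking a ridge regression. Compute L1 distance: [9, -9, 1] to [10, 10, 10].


d = |9-10| + |-9-10| + |1-10|
  = 1 + 19 + 9
  = 29

29


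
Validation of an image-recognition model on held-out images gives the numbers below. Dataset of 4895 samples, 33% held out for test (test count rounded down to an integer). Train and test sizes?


Test = ⌊4895·33/100⌋ = 1615
Train = 4895 - 1615 = 3280

Train: 3280, Test: 1615


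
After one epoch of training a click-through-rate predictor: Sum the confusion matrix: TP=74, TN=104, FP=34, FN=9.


Total = TP + TN + FP + FN
= 74 + 104 + 34 + 9
= 221
(Predicted positive: 108, predicted negative: 113)

221


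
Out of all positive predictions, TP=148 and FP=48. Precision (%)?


Precision = TP/(TP+FP)
= 148/(148+48)
= 148/196 = 75.51%

75.51%


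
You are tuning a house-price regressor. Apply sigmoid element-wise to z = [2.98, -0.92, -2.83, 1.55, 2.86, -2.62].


σ(2.98) = 1/(1+e^-2.98) = 0.9517
σ(-0.92) = 1/(1+e^0.92) = 0.285
σ(-2.83) = 1/(1+e^2.83) = 0.0557
σ(1.55) = 1/(1+e^-1.55) = 0.8249
σ(2.86) = 1/(1+e^-2.86) = 0.9458
σ(-2.62) = 1/(1+e^2.62) = 0.0679
result = [0.9517, 0.285, 0.0557, 0.8249, 0.9458, 0.0679]

[0.9517, 0.285, 0.0557, 0.8249, 0.9458, 0.0679]


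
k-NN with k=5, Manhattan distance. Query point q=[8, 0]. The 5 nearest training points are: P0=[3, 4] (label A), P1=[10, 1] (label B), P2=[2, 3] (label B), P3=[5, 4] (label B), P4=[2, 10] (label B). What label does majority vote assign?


d(q,P0) = 9  (label A)
d(q,P1) = 3  (label B)
d(q,P2) = 9  (label B)
d(q,P3) = 7  (label B)
d(q,P4) = 16  (label B)
Votes: A=1, B=4
Majority → B

B


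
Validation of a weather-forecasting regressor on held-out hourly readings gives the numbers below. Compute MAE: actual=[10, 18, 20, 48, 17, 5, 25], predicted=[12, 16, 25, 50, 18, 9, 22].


Absolute errors: |10-12|=2, |18-16|=2, |20-25|=5, |48-50|=2, |17-18|=1, |5-9|=4, |25-22|=3
Sum = 19
MAE = 19/7 = 19/7

19/7


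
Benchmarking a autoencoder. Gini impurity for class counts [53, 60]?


Probabilities: [53/113, 60/113] ≈ [0.469, 0.531]
Σpᵢ² = (2809 + 3600)/113² = 6409/12769
Gini = 1 - Σpᵢ² = 1 - 6409/12769 = 0.4981

0.4981


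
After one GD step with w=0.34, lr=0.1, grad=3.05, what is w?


w_new = w - α·∇
= 0.34 - 0.1·3.05
= 0.34 - 0.305
= 0.035

0.035


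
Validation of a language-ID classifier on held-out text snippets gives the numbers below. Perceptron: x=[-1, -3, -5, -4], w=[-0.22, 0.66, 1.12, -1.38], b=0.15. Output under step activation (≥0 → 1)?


z = (-1)·(-0.22) + (-3)·(0.66) + (-5)·(1.12) + (-4)·(-1.38) + 0.15
  = -1.69
step(z) = 0 (z<0)

0


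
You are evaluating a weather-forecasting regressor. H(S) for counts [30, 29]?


Probabilities: [30/59, 29/59] ≈ [0.5085, 0.4915]
H = -((30/59)·log₂(30/59) + (29/59)·log₂(29/59))
  = 0.9998 bits

0.9998 bits


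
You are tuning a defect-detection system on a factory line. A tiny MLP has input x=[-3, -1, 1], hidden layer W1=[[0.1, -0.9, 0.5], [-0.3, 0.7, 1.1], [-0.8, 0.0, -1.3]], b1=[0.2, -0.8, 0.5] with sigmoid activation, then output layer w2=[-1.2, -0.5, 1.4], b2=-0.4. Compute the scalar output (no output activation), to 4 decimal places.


z1[0] = (0.1)·(-3) + (-0.9)·(-1) + (0.5)·(1) + 0.2 = 1.3
z1[1] = (-0.3)·(-3) + (0.7)·(-1) + (1.1)·(1) - 0.8 = 0.5
z1[2] = (-0.8)·(-3) + (0.0)·(-1) + (-1.3)·(1) + 0.5 = 1.6
h = sigmoid(z1) = [0.7858, 0.6225, 0.832]
output = (-1.2)·(0.7858) + (-0.5)·(0.6225) + (1.4)·(0.832) - 0.4 = -0.4894

-0.4894


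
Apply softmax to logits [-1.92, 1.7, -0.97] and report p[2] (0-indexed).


Exponentials: e^-1.92=0.1466, e^1.7=5.4739, e^-0.97=0.3791
Sum = 5.9996
Softmax = [0.0244, 0.9124, 0.0632]
p[2] = 0.3791/5.9996 = 0.0632

0.0632


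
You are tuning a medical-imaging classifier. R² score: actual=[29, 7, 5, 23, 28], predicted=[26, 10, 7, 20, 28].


ȳ = 18.4
SS_res = Σ(y-ŷ)² = 31
SS_tot = Σ(y-ȳ)² = 535.2
R² = 1 - SS_res/SS_tot = 1 - 0.0579 = 0.9421

0.9421


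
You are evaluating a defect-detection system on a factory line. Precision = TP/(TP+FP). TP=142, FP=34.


Precision = TP/(TP+FP)
= 142/(142+34)
= 142/176 = 80.68%

80.68%


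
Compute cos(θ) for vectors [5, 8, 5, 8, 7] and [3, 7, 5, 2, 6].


A·B = 5·3 + 8·7 + 5·5 + 8·2 + 7·6 = 154
‖A‖ = √227 = 15.0665, ‖B‖ = √123 = 11.0905
cos = 154/(√227·√123) = 154/√27921 = 0.9216

0.9216


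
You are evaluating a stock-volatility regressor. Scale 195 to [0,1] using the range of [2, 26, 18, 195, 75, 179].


min=2, max=195
(195-2)/(195-2) = 193/193 = 1.0

1.0


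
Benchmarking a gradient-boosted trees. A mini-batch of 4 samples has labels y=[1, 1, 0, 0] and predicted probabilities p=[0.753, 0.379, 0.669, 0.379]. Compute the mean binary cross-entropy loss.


L[0] = -ln(0.753) = 0.2837
L[1] = -ln(0.379) = 0.9702
L[2] = -ln(1-0.669) = -ln(0.331) = 1.1056
L[3] = -ln(1-0.379) = -ln(0.621) = 0.4764
mean = (0.2837 + 0.9702 + 1.1056 + 0.4764)/4 = 0.709

0.709


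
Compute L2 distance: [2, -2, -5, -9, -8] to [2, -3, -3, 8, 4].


d = √((2-2)² + (-2+ 3)² + (-5+ 3)² + (-9-8)² + (-8-4)²)
  = √(0 + 1 + 4 + 289 + 144)
  = √438 = 20.9284

20.9284


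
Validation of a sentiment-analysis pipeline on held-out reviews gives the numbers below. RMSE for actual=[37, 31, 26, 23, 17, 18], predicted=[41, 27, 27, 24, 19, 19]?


MSE = 39/6 = 6.5
RMSE = √(39/6) = 2.5495

2.5495


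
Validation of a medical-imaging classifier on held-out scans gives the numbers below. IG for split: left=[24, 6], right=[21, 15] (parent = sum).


Parent = [45, 21], H_parent = 0.9024
H_left = 0.7219 (n=30), H_right = 0.9799 (n=36)
H_children = (30/66)·0.7219 + (36/66)·0.9799 = 0.8626
IG = 0.9024 - 0.8626 = 0.0398

0.0398


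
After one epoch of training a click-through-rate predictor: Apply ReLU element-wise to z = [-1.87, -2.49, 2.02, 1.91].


ReLU(-1.87) = max(0, -1.87) = 0.0
ReLU(-2.49) = max(0, -2.49) = 0.0
ReLU(2.02) = max(0, 2.02) = 2.02
ReLU(1.91) = max(0, 1.91) = 1.91
result = [0.0, 0.0, 2.02, 1.91]

[0.0, 0.0, 2.02, 1.91]


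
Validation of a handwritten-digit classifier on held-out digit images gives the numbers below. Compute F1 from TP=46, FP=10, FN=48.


Precision = 46/56 = 0.8214
Recall = 46/94 = 0.4894
F1 = 2·P·R/(P+R) = 2·TP/(2·TP+FP+FN) = 92/(92+10+48) = 92/150 = 0.6133

0.6133


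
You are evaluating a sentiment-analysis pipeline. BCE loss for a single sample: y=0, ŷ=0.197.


BCE = -[y·ln(p) + (1-y)·ln(1-p)]
= -0 - 1·ln(1-0.197)
= -ln(0.803) = 0.2194

0.2194


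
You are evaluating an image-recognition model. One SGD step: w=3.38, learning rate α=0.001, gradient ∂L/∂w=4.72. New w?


w_new = w - α·∇
= 3.38 - 0.001·4.72
= 3.38 - 0.00472
= 3.37528

3.37528


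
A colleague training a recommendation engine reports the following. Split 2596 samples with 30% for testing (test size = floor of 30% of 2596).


Test = ⌊2596·30/100⌋ = 778
Train = 2596 - 778 = 1818

Train: 1818, Test: 778
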